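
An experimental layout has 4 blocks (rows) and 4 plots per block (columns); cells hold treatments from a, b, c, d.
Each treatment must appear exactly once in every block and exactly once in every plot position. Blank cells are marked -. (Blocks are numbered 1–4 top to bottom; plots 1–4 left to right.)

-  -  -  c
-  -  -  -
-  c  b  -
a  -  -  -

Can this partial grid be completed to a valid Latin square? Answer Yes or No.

No block or plot among the givens repeats a symbol, and propagating forced cells runs into no contradiction.
One valid completion exists (for instance, b a d c / c b a d / d c b a / a d c b).

Yes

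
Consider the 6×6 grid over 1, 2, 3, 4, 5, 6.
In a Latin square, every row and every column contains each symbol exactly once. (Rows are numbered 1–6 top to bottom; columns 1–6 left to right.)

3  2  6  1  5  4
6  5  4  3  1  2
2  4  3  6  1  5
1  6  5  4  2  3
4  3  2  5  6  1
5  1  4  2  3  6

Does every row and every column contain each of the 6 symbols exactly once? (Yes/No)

Every row is a permutation, but column 3 contains 4 twice (at rows 2 and 6).

No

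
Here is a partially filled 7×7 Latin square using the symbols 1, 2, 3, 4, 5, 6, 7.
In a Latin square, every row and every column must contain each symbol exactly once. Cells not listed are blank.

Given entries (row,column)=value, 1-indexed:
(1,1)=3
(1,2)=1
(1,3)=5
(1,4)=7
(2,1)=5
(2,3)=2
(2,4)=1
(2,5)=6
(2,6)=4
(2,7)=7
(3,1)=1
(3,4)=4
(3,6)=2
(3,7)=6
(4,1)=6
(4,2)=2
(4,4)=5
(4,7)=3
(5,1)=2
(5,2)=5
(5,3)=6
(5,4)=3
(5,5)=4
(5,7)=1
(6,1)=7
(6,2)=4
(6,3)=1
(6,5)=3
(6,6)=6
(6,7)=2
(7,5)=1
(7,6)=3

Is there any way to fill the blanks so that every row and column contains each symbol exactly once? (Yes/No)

No

Row 1, column 6: row 1 together with column 6 already contain {1, 2, 3, 4, 5, 6, 7} — every symbol — so nothing can go there. The grid has no valid completion.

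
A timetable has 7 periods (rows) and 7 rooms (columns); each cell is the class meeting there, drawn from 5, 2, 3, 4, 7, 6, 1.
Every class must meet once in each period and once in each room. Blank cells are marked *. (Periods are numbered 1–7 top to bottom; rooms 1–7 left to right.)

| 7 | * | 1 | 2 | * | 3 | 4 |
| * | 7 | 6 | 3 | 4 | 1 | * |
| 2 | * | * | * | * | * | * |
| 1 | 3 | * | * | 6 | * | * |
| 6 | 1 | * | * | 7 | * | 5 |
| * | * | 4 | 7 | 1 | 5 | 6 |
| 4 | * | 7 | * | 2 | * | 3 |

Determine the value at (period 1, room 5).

5

Period 1 already has {2, 3, 4, 7, 1} and room 5 already has {2, 4, 7, 6, 1}, so period 1, room 5 must be 5.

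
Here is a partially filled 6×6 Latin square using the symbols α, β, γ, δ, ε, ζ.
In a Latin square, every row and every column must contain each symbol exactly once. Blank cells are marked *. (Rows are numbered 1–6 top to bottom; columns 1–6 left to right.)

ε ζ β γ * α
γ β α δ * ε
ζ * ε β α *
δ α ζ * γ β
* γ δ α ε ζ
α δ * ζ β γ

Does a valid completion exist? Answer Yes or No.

Row 3, column 2: row 3 together with column 2 already contain {α, β, γ, δ, ε, ζ} — every symbol — so nothing can go there. The grid has no valid completion.

No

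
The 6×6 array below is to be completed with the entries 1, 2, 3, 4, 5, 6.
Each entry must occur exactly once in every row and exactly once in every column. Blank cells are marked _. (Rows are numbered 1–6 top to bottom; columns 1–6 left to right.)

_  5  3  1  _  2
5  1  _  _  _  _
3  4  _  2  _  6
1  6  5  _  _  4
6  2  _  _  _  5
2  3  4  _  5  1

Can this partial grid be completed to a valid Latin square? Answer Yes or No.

No

Row 1, column 1: row 1 has {1, 2, 3, 5} and column 1 has {1, 2, 3, 5, 6}, so it must be 4.
Row 1, column 5: row 1 has {1, 2, 3, 4, 5} and column 5 has {5}, so it must be 6.
Row 2, column 6: row 2 has {1, 5} and column 6 has {1, 2, 4, 5, 6}, so it must be 3.
Row 3, column 3: row 3 has {2, 3, 4, 6} and column 3 has {3, 4, 5}, so it must be 1.
Now row 3, column 5: row 3 together with column 5 already contain {1, 2, 3, 4, 5, 6} — every symbol — so nothing can go there. The grid has no valid completion.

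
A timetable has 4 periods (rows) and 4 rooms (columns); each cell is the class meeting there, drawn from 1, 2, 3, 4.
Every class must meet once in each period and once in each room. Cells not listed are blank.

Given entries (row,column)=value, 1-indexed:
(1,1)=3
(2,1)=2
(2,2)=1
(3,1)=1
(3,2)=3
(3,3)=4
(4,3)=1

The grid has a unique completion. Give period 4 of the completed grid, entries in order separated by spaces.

Period 4, room 1: period 4 has {1} and room 1 has {1, 2, 3}, leaving only 4.
Period 4, room 2: period 4 has {1, 4} and room 2 has {1, 3}, leaving only 2.
Period 4, room 4: period 4 has {1, 2, 4} and room 4 has {}, leaving only 3.
So period 4 reads: 4 2 1 3.

4 2 1 3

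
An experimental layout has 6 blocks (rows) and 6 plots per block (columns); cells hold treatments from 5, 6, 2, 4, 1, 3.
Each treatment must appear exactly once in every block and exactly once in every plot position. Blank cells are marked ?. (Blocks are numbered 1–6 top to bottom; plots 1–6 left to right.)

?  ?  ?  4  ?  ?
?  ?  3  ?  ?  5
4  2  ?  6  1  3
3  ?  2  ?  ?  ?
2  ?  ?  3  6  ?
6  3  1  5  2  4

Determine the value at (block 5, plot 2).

Block 2, plot 1: block 2 has {5, 3} and plot 1 has {6, 2, 4, 3}, leaving only 1.
Block 1, plot 1: block 1 has {4} and plot 1 has {6, 2, 4, 1, 3}, leaving only 5.
Block 1, plot 3: block 1 has {5, 4} and plot 3 has {2, 1, 3}, leaving only 6.
Block 1, plot 2: block 1 has {5, 6, 4} and plot 2 has {2, 3}, leaving only 1.
Block 1, plot 5: block 1 has {5, 6, 4, 1} and plot 5 has {6, 2, 1}, leaving only 3.
Block 1, plot 6: block 1 has {5, 6, 4, 1, 3} and plot 6 has {5, 4, 3}, leaving only 2.
Block 2, plot 4: block 2 has {5, 1, 3} and plot 4 has {5, 6, 4, 3}, leaving only 2.
Block 2, plot 5: block 2 has {5, 2, 1, 3} and plot 5 has {6, 2, 1, 3}, leaving only 4.
Block 2, plot 2: block 2 has {5, 2, 4, 1, 3} and plot 2 has {2, 1, 3}, leaving only 6.
Block 3, plot 3: block 3 has {6, 2, 4, 1, 3} and plot 3 has {6, 2, 1, 3}, leaving only 5.
Block 4, plot 4: block 4 has {2, 3} and plot 4 has {5, 6, 2, 4, 3}, leaving only 1.
Block 4, plot 5: block 4 has {2, 1, 3} and plot 5 has {6, 2, 4, 1, 3}, leaving only 5.
Block 4, plot 2: block 4 has {5, 2, 1, 3} and plot 2 has {6, 2, 1, 3}, leaving only 4.
Block 5 already has {6, 2, 3} and plot 2 already has {6, 2, 4, 1, 3}, so block 5, plot 2 must be 5.

5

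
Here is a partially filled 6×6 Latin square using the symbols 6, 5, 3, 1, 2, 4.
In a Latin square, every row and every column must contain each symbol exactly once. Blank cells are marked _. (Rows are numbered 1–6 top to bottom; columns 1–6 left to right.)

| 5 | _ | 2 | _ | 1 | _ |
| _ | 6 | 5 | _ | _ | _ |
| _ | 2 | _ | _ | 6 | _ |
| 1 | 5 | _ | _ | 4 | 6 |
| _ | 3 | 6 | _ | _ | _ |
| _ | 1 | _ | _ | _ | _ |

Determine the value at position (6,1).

Row 1, column 2: row 1 has {5, 1, 2} and column 2 has {6, 5, 3, 1, 2}, leaving only 4.
Row 1, column 6: row 1 has {5, 1, 2, 4} and column 6 has {6}, leaving only 3.
Row 1, column 4: row 1 has {5, 3, 1, 2, 4} and column 4 has {}, leaving only 6.
Row 4, column 3: row 4 has {6, 5, 1, 4} and column 3 has {6, 5, 2}, leaving only 3.
Row 4, column 4: row 4 has {6, 5, 3, 1, 4} and column 4 has {6}, leaving only 2.
Row 6, column 3: row 6 has {1} and column 3 has {6, 5, 3, 2}, leaving only 4.
Row 3, column 3: row 3 has {6, 2} and column 3 has {6, 5, 3, 2, 4}, leaving only 1.
Row 6, column 1 is narrowed to {6, 3, 2}.
If it were 3, then row 5, column 1 would be left with no valid symbol.
If it were 2, then row 3, column 1 would be left with no valid symbol.
So row 6, column 1 must be 6.

6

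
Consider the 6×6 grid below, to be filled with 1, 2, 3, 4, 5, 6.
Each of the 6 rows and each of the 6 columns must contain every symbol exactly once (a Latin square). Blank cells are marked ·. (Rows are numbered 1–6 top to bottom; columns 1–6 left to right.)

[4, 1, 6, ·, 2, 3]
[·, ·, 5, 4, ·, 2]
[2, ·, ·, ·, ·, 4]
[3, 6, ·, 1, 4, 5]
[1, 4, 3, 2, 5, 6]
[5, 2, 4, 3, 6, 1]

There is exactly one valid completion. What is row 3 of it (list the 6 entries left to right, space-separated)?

Row 3, column 3: row 3 has {2, 4} and column 3 has {3, 4, 5, 6}, leaving only 1.
Row 3, column 5: row 3 has {1, 2, 4} and column 5 has {2, 4, 5, 6}, leaving only 3.
Row 3, column 2: row 3 has {1, 2, 3, 4} and column 2 has {1, 2, 4, 6}, leaving only 5.
Row 3, column 4: row 3 has {1, 2, 3, 4, 5} and column 4 has {1, 2, 3, 4}, leaving only 6.
So row 3 reads: 2 5 1 6 3 4.

2 5 1 6 3 4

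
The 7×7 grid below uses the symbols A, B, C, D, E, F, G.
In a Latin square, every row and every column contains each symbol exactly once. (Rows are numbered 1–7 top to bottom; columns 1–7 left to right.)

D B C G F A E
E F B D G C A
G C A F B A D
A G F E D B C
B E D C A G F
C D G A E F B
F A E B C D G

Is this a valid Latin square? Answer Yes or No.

No

Row 3 contains A twice (at columns 3 and 6), so it is not a permutation.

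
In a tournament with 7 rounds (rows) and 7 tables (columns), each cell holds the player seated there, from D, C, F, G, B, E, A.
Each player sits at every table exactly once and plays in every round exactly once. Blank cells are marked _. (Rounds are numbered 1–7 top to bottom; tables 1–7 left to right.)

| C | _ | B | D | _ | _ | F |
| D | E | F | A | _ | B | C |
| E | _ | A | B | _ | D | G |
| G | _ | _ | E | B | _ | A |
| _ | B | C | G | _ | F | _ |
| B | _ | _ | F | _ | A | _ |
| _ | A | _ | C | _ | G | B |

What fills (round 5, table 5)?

E

Round 1, table 2: round 1 has {D, C, F, B} and table 2 has {B, E, A}, leaving only G.
Round 1, table 6: round 1 has {D, C, F, G, B} and table 6 has {D, F, G, B, A}, leaving only E.
Round 1, table 5: round 1 has {D, C, F, G, B, E} and table 5 has {B}, leaving only A.
Round 2, table 5: round 2 has {D, C, F, B, E, A} and table 5 has {B, A}, leaving only G.
Round 4, table 3: round 4 has {G, B, E, A} and table 3 has {C, F, B, A}, leaving only D.
Round 4, table 6: round 4 has {D, G, B, E, A} and table 6 has {D, F, G, B, E, A}, leaving only C.
Round 4, table 2: round 4 has {D, C, G, B, E, A} and table 2 has {G, B, E, A}, leaving only F.
Round 3, table 2: round 3 has {D, G, B, E, A} and table 2 has {F, G, B, E, A}, leaving only C.
Round 3, table 5: round 3 has {D, C, G, B, E, A} and table 5 has {G, B, A}, leaving only F.
Round 5, table 1: round 5 has {C, F, G, B} and table 1 has {D, C, G, B, E}, leaving only A.
Round 6, table 2: round 6 has {F, B, A} and table 2 has {C, F, G, B, E, A}, leaving only D.
Round 6, table 7: round 6 has {D, F, B, A} and table 7 has {C, F, G, B, A}, leaving only E.
Round 5, table 7: round 5 has {C, F, G, B, A} and table 7 has {C, F, G, B, E, A}, leaving only D.
Round 5 already has {D, C, F, G, B, A} and table 5 already has {F, G, B, A}, so round 5, table 5 must be E.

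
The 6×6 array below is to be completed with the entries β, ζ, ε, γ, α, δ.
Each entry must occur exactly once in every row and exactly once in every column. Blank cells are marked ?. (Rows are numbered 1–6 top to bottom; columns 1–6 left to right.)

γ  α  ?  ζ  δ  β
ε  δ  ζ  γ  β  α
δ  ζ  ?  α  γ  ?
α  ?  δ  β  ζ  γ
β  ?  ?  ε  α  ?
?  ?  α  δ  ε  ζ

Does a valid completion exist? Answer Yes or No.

No

Row 6, column 1: row 6 together with column 1 already contain {β, ζ, ε, γ, α, δ} — every symbol — so nothing can go there. The grid has no valid completion.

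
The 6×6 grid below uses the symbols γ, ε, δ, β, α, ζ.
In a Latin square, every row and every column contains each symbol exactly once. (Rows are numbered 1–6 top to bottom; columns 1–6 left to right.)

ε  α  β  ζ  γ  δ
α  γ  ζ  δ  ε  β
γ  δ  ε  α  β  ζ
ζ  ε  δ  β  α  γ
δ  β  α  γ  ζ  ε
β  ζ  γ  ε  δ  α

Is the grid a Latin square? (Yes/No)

Each row is a permutation of the 6 symbols, and so is each column.

Yes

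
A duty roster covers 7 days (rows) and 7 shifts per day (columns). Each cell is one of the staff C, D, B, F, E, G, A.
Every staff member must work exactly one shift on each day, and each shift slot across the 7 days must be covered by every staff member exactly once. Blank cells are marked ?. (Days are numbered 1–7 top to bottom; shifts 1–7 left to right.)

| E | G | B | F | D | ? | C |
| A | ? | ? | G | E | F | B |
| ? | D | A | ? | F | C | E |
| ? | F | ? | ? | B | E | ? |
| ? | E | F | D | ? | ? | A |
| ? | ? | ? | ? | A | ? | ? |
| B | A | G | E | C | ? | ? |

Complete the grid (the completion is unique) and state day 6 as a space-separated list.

F B E C A G D

Day 1, shift 6: day 1 has {C, D, B, F, E, G} and shift 6 has {C, F, E}, leaving only A.
Day 2, shift 2: day 2 has {B, F, E, G, A} and shift 2 has {D, F, E, G, A}, leaving only C.
Day 6, shift 2: day 6 has {A} and shift 2 has {C, D, F, E, G, A}, leaving only B.
Day 6, shift 4: day 6 has {B, A} and shift 4 has {D, F, E, G}, leaving only C.
Day 2, shift 3: day 2 has {C, B, F, E, G, A} and shift 3 has {B, F, G, A}, leaving only D.
Day 6, shift 3: day 6 has {C, B, A} and shift 3 has {D, B, F, G, A}, leaving only E.
Day 3, shift 1: day 3 has {C, D, F, E, A} and shift 1 has {B, E, A}, leaving only G.
Day 3, shift 4: day 3 has {C, D, F, E, G, A} and shift 4 has {C, D, F, E, G}, leaving only B.
Day 4, shift 3: day 4 has {B, F, E} and shift 3 has {D, B, F, E, G, A}, leaving only C.
Day 4, shift 1: day 4 has {C, B, F, E} and shift 1 has {B, E, G, A}, leaving only D.
Day 6, shift 1: day 6 has {C, B, E, A} and shift 1 has {D, B, E, G, A}, leaving only F.
Day 4, shift 4: day 4 has {C, D, B, F, E} and shift 4 has {C, D, B, F, E, G}, leaving only A.
Day 4, shift 7: day 4 has {C, D, B, F, E, A} and shift 7 has {C, B, E, A}, leaving only G.
Day 6, shift 7: day 6 has {C, B, F, E, A} and shift 7 has {C, B, E, G, A}, leaving only D.
Day 6, shift 6: day 6 has {C, D, B, F, E, A} and shift 6 has {C, F, E, A}, leaving only G.
So day 6 reads: F B E C A G D.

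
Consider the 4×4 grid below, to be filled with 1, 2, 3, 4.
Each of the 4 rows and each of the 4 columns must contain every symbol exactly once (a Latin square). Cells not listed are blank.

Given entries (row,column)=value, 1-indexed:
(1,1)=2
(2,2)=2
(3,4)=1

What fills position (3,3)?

Row 3, column 3 is narrowed to {2, 3, 4}.
If it were 3, then row 3, column 2 would be left with no valid symbol.
If it were 4, then row 3, column 2 would be left with no valid symbol.
So row 3, column 3 must be 2.

2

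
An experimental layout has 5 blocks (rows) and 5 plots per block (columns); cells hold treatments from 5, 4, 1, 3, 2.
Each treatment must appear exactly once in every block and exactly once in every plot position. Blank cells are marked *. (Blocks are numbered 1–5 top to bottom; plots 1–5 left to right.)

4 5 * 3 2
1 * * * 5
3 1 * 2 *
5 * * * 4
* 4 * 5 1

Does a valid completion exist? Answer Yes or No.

Block 3, plot 5: block 3 together with plot 5 already contain {5, 4, 1, 3, 2} — every symbol — so nothing can go there. The grid has no valid completion.

No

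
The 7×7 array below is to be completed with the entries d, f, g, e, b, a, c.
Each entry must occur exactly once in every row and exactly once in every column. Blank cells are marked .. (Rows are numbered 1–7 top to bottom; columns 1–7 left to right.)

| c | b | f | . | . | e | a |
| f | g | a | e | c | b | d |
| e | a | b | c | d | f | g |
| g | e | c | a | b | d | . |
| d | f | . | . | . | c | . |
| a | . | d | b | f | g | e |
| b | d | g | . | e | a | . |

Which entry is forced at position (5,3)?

e

Row 5 already has {d, f, c} and column 3 already has {d, f, g, b, a, c}, so row 5, column 3 must be e.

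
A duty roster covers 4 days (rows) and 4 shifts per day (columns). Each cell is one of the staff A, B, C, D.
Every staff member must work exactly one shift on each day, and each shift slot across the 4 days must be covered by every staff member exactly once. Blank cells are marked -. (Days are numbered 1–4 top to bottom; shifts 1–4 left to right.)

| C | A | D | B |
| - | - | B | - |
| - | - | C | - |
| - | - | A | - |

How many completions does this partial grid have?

Day 2, shift 1: eliminating its day and shift leaves {A, D}.
Day 2, shift 2: eliminating its day and shift leaves {C, D}.
Day 2, shift 4: eliminating its day and shift leaves {A, C, D}.
Day 3, shift 1: eliminating its day and shift leaves {A, B, D}.
Day 3, shift 2: eliminating its day and shift leaves {B, D}.
Day 3, shift 4: eliminating its day and shift leaves {A, D}.
Day 4, shift 1: eliminating its day and shift leaves {B, D}.
Day 4, shift 2: eliminating its day and shift leaves {B, C, D}.
Day 4, shift 4: eliminating its day and shift leaves {C, D}.
Enumerating the assignments across these blanks that avoid any day or shift repeat gives 4 completions.

4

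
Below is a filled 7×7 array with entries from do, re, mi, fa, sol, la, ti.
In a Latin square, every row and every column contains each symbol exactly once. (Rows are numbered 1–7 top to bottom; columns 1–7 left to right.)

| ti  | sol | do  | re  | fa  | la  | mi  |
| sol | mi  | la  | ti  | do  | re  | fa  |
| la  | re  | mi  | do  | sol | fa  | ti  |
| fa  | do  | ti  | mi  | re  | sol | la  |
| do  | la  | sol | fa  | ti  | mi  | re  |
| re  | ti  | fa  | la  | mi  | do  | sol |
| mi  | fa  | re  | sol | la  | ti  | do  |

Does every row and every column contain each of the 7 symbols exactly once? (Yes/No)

Yes

Each row is a permutation of the 7 symbols, and so is each column.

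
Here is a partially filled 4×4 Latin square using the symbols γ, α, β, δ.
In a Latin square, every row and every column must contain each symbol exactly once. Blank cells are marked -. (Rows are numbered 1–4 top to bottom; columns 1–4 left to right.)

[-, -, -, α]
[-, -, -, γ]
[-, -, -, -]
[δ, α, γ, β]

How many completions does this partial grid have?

4

Row 1, column 1: eliminating its row and column leaves {γ, β}.
Row 1, column 2: eliminating its row and column leaves {γ, β, δ}.
Row 1, column 3: eliminating its row and column leaves {β, δ}.
Row 2, column 1: eliminating its row and column leaves {α, β}.
Row 2, column 2: eliminating its row and column leaves {β, δ}.
Row 2, column 3: eliminating its row and column leaves {α, β, δ}.
Row 3, column 1: eliminating its row and column leaves {γ, α, β}.
Row 3, column 2: eliminating its row and column leaves {γ, β, δ}.
Row 3, column 3: eliminating its row and column leaves {α, β, δ}.
Row 3, column 4: eliminating its row and column leaves {δ}.
Enumerating the assignments across these blanks that avoid any row or column repeat gives 4 completions.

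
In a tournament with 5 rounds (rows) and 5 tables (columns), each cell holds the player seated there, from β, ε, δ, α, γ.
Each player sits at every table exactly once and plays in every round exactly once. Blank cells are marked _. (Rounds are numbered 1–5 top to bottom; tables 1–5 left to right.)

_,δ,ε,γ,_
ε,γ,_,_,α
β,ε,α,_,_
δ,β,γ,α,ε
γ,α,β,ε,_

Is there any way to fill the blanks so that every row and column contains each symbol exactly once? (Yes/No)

No round or table among the givens repeats a symbol, and propagating forced cells runs into no contradiction.
One valid completion exists (for instance, α δ ε γ β / ε γ δ β α / β ε α δ γ / δ β γ α ε / γ α β ε δ).

Yes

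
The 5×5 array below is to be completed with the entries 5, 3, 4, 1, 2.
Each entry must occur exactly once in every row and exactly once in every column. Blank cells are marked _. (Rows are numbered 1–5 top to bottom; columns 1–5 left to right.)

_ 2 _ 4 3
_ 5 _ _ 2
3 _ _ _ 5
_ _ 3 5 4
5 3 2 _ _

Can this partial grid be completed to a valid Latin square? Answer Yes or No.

No

Row 1, column 1: row 1 has {3, 4, 2} and column 1 has {5, 3}, so it must be 1.
Row 1, column 3: row 1 has {3, 4, 1, 2} and column 3 has {3, 2}, so it must be 5.
Row 2, column 1: row 2 has {5, 2} and column 1 has {5, 3, 1}, so it must be 4.
Row 2, column 3: row 2 has {5, 4, 2} and column 3 has {5, 3, 2}, so it must be 1.
Row 2, column 4: row 2 has {5, 4, 1, 2} and column 4 has {5, 4}, so it must be 3.
Row 3, column 3: row 3 has {5, 3} and column 3 has {5, 3, 1, 2}, so it must be 4.
Row 3, column 2: row 3 has {5, 3, 4} and column 2 has {5, 3, 2}, so it must be 1.
Now row 4, column 2: row 4 together with column 2 already contain {5, 3, 4, 1, 2} — every symbol — so nothing can go there. The grid has no valid completion.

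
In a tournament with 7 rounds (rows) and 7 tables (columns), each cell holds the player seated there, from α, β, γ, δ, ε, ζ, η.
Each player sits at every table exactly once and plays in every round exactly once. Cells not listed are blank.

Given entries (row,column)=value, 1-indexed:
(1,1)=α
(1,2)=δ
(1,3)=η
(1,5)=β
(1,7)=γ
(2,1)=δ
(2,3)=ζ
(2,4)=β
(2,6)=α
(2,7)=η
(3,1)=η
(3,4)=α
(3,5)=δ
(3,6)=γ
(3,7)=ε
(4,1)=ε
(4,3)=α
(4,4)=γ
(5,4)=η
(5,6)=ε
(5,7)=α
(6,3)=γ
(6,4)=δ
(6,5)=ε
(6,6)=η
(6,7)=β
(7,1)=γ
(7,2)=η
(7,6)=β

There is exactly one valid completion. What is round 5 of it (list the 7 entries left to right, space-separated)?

Round 1, table 6: round 1 has {α, β, γ, δ, η} and table 6 has {α, β, γ, ε, η}, leaving only ζ.
Round 1, table 4: round 1 has {α, β, γ, δ, ζ, η} and table 4 has {α, β, γ, δ, η}, leaving only ε.
Round 2, table 5: round 2 has {α, β, δ, ζ, η} and table 5 has {β, δ, ε}, leaving only γ.
Round 5, table 5: round 5 has {α, ε, η} and table 5 has {β, γ, δ, ε}, leaving only ζ.
Round 5, table 1: round 5 has {α, ε, ζ, η} and table 1 has {α, γ, δ, ε, η}, leaving only β.
Round 5, table 2: round 5 has {α, β, ε, ζ, η} and table 2 has {δ, η}, leaving only γ.
Round 5, table 3: round 5 has {α, β, γ, ε, ζ, η} and table 3 has {α, γ, ζ, η}, leaving only δ.
So round 5 reads: β γ δ η ζ ε α.

β γ δ η ζ ε α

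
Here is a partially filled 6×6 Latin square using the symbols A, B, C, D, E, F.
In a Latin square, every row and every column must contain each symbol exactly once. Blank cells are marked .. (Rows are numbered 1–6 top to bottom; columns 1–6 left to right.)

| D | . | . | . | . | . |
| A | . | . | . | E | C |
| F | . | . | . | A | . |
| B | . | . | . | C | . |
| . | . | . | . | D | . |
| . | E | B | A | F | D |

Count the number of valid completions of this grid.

Row 1, column 2: eliminating its row and column leaves {A, B, C, F}.
Row 1, column 3: eliminating its row and column leaves {A, C, E, F}.
Row 1, column 4: eliminating its row and column leaves {B, C, E, F}.
Row 1, column 5: eliminating its row and column leaves {B}.
Row 1, column 6: eliminating its row and column leaves {A, B, E, F}.
Row 2, column 2: eliminating its row and column leaves {B, D, F}.
Row 2, column 3: eliminating its row and column leaves {D, F}.
Row 2, column 4: eliminating its row and column leaves {B, D, F}.
Row 3, column 2: eliminating its row and column leaves {B, C, D}.
Row 3, column 3: eliminating its row and column leaves {C, D, E}.
Row 3, column 4: eliminating its row and column leaves {B, C, D, E}.
Row 3, column 6: eliminating its row and column leaves {B, E}.
Row 4, column 2: eliminating its row and column leaves {A, D, F}.
Row 4, column 3: eliminating its row and column leaves {A, D, E, F}.
Row 4, column 4: eliminating its row and column leaves {D, E, F}.
Row 4, column 6: eliminating its row and column leaves {A, E, F}.
Row 5, column 1: eliminating its row and column leaves {C, E}.
Row 5, column 2: eliminating its row and column leaves {A, B, C, F}.
Row 5, column 3: eliminating its row and column leaves {A, C, E, F}.
Row 5, column 4: eliminating its row and column leaves {B, C, E, F}.
Row 5, column 6: eliminating its row and column leaves {A, B, E, F}.
Row 6, column 1: eliminating its row and column leaves {C}.
Enumerating the assignments across these blanks that avoid any row or column repeat gives 48 completions.

48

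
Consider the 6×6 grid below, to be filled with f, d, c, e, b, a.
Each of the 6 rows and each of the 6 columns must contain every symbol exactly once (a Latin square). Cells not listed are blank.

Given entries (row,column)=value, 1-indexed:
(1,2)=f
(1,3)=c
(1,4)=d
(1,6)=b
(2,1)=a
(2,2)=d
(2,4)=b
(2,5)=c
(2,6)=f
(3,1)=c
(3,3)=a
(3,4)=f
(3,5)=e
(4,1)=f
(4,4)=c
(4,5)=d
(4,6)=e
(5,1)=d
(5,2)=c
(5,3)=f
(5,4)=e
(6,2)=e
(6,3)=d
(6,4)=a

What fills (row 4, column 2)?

Row 1, column 1: row 1 has {f, d, c, b} and column 1 has {f, d, c, a}, leaving only e.
Row 1, column 5: row 1 has {f, d, c, e, b} and column 5 has {d, c, e}, leaving only a.
Row 2, column 3: row 2 has {f, d, c, b, a} and column 3 has {f, d, c, a}, leaving only e.
Row 3, column 2: row 3 has {f, c, e, a} and column 2 has {f, d, c, e}, leaving only b.
Row 4 already has {f, d, c, e} and column 2 already has {f, d, c, e, b}, so row 4, column 2 must be a.

a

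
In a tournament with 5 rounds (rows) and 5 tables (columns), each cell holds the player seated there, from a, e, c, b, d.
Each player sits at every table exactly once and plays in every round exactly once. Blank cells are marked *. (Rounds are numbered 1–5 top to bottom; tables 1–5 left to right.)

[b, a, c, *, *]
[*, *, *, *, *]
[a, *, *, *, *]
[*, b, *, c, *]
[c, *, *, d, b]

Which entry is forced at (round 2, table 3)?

Round 1, table 4: round 1 has {a, c, b} and table 4 has {c, d}, leaving only e.
Round 1, table 5: round 1 has {a, e, c, b} and table 5 has {b}, leaving only d.
Round 3, table 4: round 3 has {a} and table 4 has {e, c, d}, leaving only b.
Round 2, table 4: round 2 has {} and table 4 has {e, c, b, d}, leaving only a.
Round 5, table 2: round 5 has {c, b, d} and table 2 has {a, b}, leaving only e.
Round 5, table 3: round 5 has {e, c, b, d} and table 3 has {c}, leaving only a.
Round 2, table 3 is narrowed to {e, b, d}.
If it were e, then round 2, table 5 would be left with no valid symbol.
If it were d, then round 2, table 5 would be left with no valid symbol.
So round 2, table 3 must be b.

b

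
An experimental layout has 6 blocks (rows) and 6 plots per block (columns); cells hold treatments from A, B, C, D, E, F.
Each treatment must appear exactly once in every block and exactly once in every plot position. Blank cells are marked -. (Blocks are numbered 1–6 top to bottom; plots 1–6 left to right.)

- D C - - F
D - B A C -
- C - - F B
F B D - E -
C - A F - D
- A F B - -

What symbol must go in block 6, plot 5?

Block 6 already has {A, B, F} and plot 5 already has {C, E, F}, so block 6, plot 5 must be D.

D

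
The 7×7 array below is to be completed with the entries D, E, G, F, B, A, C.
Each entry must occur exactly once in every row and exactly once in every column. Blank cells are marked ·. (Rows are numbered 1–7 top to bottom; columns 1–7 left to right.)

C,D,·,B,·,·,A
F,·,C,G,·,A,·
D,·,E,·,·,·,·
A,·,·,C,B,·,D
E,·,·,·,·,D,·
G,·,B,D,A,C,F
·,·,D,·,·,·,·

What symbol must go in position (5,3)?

Row 6, column 2: row 6 has {D, G, F, B, A, C} and column 2 has {D}, leaving only E.
Row 2, column 2: row 2 has {G, F, A, C} and column 2 has {D, E}, leaving only B.
Row 2, column 7: row 2 has {G, F, B, A, C} and column 7 has {D, F, A}, leaving only E.
Row 2, column 5: row 2 has {E, G, F, B, A, C} and column 5 has {B, A}, leaving only D.
Row 7, column 1: row 7 has {D} and column 1 has {D, E, G, F, A, C}, leaving only B.
Row 5, column 3 is narrowed to {G, F, A}.
If it were G, then row 4, column 3 would be left with no valid symbol.
If it were F, then row 4, column 3 would be left with no valid symbol.
So row 5, column 3 must be A.

A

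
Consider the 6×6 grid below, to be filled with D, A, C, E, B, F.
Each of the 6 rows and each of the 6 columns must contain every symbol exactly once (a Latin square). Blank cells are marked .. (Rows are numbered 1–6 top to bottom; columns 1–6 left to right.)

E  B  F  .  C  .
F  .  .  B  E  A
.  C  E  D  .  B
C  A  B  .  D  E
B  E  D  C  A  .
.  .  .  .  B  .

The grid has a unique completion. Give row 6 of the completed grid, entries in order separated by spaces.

D F A E B C

Row 1, column 4: row 1 has {C, E, B, F} and column 4 has {D, C, B}, leaving only A.
Row 1, column 6: row 1 has {A, C, E, B, F} and column 6 has {A, E, B}, leaving only D.
Row 2, column 2: row 2 has {A, E, B, F} and column 2 has {A, C, E, B}, leaving only D.
Row 6, column 2: row 6 has {B} and column 2 has {D, A, C, E, B}, leaving only F.
Row 6, column 4: row 6 has {B, F} and column 4 has {D, A, C, B}, leaving only E.
Row 6, column 6: row 6 has {E, B, F} and column 6 has {D, A, E, B}, leaving only C.
Row 6, column 3: row 6 has {C, E, B, F} and column 3 has {D, E, B, F}, leaving only A.
Row 6, column 1: row 6 has {A, C, E, B, F} and column 1 has {C, E, B, F}, leaving only D.
So row 6 reads: D F A E B C.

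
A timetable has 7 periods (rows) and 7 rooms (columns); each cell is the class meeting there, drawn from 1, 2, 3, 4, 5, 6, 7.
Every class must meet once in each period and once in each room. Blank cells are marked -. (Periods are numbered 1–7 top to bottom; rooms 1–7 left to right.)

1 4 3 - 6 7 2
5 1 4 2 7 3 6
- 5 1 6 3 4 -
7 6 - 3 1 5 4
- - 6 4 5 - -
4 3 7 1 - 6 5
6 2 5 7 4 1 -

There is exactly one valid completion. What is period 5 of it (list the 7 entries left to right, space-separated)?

Period 5, room 2: period 5 has {4, 5, 6} and room 2 has {1, 2, 3, 4, 5, 6}, leaving only 7.
Period 5, room 6: period 5 has {4, 5, 6, 7} and room 6 has {1, 3, 4, 5, 6, 7}, leaving only 2.
Period 5, room 1: period 5 has {2, 4, 5, 6, 7} and room 1 has {1, 4, 5, 6, 7}, leaving only 3.
Period 5, room 7: period 5 has {2, 3, 4, 5, 6, 7} and room 7 has {2, 4, 5, 6}, leaving only 1.
So period 5 reads: 3 7 6 4 5 2 1.

3 7 6 4 5 2 1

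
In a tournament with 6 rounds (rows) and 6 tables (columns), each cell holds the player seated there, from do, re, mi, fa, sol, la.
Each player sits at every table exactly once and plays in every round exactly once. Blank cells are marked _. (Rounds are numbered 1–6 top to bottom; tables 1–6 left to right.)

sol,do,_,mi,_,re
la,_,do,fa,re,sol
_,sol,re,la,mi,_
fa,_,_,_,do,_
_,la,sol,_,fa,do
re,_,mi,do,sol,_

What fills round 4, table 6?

mi

Round 1, table 5: round 1 has {do, re, mi, sol} and table 5 has {do, re, mi, fa, sol}, leaving only la.
Round 1, table 3: round 1 has {do, re, mi, sol, la} and table 3 has {do, re, mi, sol}, leaving only fa.
Round 2, table 2: round 2 has {do, re, fa, sol, la} and table 2 has {do, sol, la}, leaving only mi.
Round 3, table 1: round 3 has {re, mi, sol, la} and table 1 has {re, fa, sol, la}, leaving only do.
Round 3, table 6: round 3 has {do, re, mi, sol, la} and table 6 has {do, re, sol}, leaving only fa.
Round 4, table 2: round 4 has {do, fa} and table 2 has {do, mi, sol, la}, leaving only re.
Round 4, table 3: round 4 has {do, re, fa} and table 3 has {do, re, mi, fa, sol}, leaving only la.
Round 4 already has {do, re, fa, la} and table 6 already has {do, re, fa, sol}, so round 4, table 6 must be mi.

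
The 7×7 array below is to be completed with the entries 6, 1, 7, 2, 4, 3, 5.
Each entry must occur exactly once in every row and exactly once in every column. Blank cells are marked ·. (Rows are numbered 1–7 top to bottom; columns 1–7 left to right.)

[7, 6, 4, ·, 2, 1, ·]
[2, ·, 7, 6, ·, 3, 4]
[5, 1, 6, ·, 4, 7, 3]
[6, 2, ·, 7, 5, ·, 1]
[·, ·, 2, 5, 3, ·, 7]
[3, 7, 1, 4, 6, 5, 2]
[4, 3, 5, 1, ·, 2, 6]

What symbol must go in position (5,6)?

6

Row 1, column 4: row 1 has {6, 1, 7, 2, 4} and column 4 has {6, 1, 7, 4, 5}, leaving only 3.
Row 1, column 7: row 1 has {6, 1, 7, 2, 4, 3} and column 7 has {6, 1, 7, 2, 4, 3}, leaving only 5.
Row 2, column 2: row 2 has {6, 7, 2, 4, 3} and column 2 has {6, 1, 7, 2, 3}, leaving only 5.
Row 2, column 5: row 2 has {6, 7, 2, 4, 3, 5} and column 5 has {6, 2, 4, 3, 5}, leaving only 1.
Row 3, column 4: row 3 has {6, 1, 7, 4, 3, 5} and column 4 has {6, 1, 7, 4, 3, 5}, leaving only 2.
Row 4, column 3: row 4 has {6, 1, 7, 2, 5} and column 3 has {6, 1, 7, 2, 4, 5}, leaving only 3.
Row 4, column 6: row 4 has {6, 1, 7, 2, 3, 5} and column 6 has {1, 7, 2, 3, 5}, leaving only 4.
Row 5 already has {7, 2, 3, 5} and column 6 already has {1, 7, 2, 4, 3, 5}, so row 5, column 6 must be 6.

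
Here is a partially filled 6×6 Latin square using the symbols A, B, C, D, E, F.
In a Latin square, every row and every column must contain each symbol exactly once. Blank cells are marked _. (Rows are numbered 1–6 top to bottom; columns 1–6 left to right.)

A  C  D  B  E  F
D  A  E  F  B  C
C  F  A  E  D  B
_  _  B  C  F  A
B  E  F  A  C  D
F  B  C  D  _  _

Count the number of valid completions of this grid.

Row 4, column 1: eliminating its row and column leaves {E}.
Row 4, column 2: eliminating its row and column leaves {D}.
Row 6, column 5: eliminating its row and column leaves {A}.
Row 6, column 6: eliminating its row and column leaves {E}.
Only one assignment across all blanks avoids any row or column repeat, giving 1 completion.

1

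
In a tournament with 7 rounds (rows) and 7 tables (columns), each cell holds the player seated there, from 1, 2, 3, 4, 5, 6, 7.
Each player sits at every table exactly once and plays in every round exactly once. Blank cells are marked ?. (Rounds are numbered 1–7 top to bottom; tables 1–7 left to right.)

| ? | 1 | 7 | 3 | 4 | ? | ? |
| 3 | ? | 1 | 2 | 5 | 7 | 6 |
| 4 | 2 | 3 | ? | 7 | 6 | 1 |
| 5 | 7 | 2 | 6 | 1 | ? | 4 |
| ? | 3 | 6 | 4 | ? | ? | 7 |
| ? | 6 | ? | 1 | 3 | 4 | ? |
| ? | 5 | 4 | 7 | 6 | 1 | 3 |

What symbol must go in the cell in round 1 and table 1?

6

Round 2, table 2: round 2 has {1, 2, 3, 5, 6, 7} and table 2 has {1, 2, 3, 5, 6, 7}, leaving only 4.
Round 3, table 4: round 3 has {1, 2, 3, 4, 6, 7} and table 4 has {1, 2, 3, 4, 6, 7}, leaving only 5.
Round 4, table 6: round 4 has {1, 2, 4, 5, 6, 7} and table 6 has {1, 4, 6, 7}, leaving only 3.
Round 5, table 5: round 5 has {3, 4, 6, 7} and table 5 has {1, 3, 4, 5, 6, 7}, leaving only 2.
Round 5, table 1: round 5 has {2, 3, 4, 6, 7} and table 1 has {3, 4, 5}, leaving only 1.
Round 5, table 6: round 5 has {1, 2, 3, 4, 6, 7} and table 6 has {1, 3, 4, 6, 7}, leaving only 5.
Round 1, table 6: round 1 has {1, 3, 4, 7} and table 6 has {1, 3, 4, 5, 6, 7}, leaving only 2.
Round 1 already has {1, 2, 3, 4, 7} and table 1 already has {1, 3, 4, 5}, so round 1, table 1 must be 6.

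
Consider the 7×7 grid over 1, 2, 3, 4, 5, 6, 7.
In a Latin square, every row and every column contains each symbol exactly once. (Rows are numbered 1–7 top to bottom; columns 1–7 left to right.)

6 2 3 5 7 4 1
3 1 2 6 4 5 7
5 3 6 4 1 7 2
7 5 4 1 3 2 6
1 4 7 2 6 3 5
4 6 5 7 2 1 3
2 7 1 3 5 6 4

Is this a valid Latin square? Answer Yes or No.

Each row is a permutation of the 7 symbols, and so is each column.

Yes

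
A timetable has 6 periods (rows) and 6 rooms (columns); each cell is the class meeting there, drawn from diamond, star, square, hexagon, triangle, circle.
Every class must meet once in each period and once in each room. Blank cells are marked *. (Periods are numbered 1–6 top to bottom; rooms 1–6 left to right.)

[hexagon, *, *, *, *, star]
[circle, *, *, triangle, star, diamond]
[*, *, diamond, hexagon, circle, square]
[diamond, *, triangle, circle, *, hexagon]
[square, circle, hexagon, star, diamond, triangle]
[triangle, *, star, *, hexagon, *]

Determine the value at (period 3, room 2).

Period 2, room 3: period 2 has {diamond, star, triangle, circle} and room 3 has {diamond, star, hexagon, triangle}, leaving only square.
Period 1, room 3: period 1 has {star, hexagon} and room 3 has {diamond, star, square, hexagon, triangle}, leaving only circle.
Period 2, room 2: period 2 has {diamond, star, square, triangle, circle} and room 2 has {circle}, leaving only hexagon.
Period 3, room 1: period 3 has {diamond, square, hexagon, circle} and room 1 has {diamond, square, hexagon, triangle, circle}, leaving only star.
Period 3 already has {diamond, star, square, hexagon, circle} and room 2 already has {hexagon, circle}, so period 3, room 2 must be triangle.

triangle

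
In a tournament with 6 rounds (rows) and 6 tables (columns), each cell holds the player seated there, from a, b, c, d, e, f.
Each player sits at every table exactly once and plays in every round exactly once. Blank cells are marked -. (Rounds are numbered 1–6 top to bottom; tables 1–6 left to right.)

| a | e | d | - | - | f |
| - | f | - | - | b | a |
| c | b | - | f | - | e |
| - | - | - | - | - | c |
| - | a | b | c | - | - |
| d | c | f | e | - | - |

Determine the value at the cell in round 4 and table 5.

Round 1, table 4: round 1 has {a, d, e, f} and table 4 has {c, e, f}, leaving only b.
Round 1, table 5: round 1 has {a, b, d, e, f} and table 5 has {b}, leaving only c.
Round 2, table 1: round 2 has {a, b, f} and table 1 has {a, c, d}, leaving only e.
Round 2, table 3: round 2 has {a, b, e, f} and table 3 has {b, d, f}, leaving only c.
Round 2, table 4: round 2 has {a, b, c, e, f} and table 4 has {b, c, e, f}, leaving only d.
Round 3, table 3: round 3 has {b, c, e, f} and table 3 has {b, c, d, f}, leaving only a.
Round 3, table 5: round 3 has {a, b, c, e, f} and table 5 has {b, c}, leaving only d.
Round 4, table 2: round 4 has {c} and table 2 has {a, b, c, e, f}, leaving only d.
Round 4, table 3: round 4 has {c, d} and table 3 has {a, b, c, d, f}, leaving only e.
Round 4, table 4: round 4 has {c, d, e} and table 4 has {b, c, d, e, f}, leaving only a.
Round 4 already has {a, c, d, e} and table 5 already has {b, c, d}, so round 4, table 5 must be f.

f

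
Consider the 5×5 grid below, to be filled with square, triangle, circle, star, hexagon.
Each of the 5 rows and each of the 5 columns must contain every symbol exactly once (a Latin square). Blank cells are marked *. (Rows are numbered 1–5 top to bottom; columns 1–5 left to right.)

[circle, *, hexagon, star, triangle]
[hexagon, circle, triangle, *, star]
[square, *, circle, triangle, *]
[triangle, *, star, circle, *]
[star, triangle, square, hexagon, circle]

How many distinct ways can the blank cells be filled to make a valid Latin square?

Row 1, column 2: eliminating its row and column leaves {square}.
Row 2, column 4: eliminating its row and column leaves {square}.
Row 3, column 2: eliminating its row and column leaves {star, hexagon}.
Row 3, column 5: eliminating its row and column leaves {hexagon}.
Row 4, column 2: eliminating its row and column leaves {square, hexagon}.
Row 4, column 5: eliminating its row and column leaves {square, hexagon}.
Only one assignment across all blanks avoids any row or column repeat, giving 1 completion.

1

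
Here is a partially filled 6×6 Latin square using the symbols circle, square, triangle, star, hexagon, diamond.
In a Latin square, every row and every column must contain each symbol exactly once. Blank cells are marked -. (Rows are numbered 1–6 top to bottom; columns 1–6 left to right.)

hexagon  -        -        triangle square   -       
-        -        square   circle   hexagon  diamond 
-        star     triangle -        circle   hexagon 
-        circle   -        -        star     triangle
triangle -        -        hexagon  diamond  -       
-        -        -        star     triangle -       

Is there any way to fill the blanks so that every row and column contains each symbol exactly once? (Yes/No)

No row or column among the givens repeats a symbol, and propagating forced cells runs into no contradiction.
One valid completion exists (for instance, hexagon diamond circle triangle square star / star triangle square circle hexagon diamond / square star triangle diamond circle hexagon / diamond circle hexagon square star triangle / triangle square star hexagon diamond circle / circle hexagon diamond star triangle square).

Yes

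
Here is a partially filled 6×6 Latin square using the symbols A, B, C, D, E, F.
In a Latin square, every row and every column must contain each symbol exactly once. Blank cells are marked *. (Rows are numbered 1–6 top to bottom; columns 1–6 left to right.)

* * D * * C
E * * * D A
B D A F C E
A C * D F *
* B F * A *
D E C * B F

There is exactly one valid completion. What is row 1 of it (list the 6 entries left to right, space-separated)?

Row 1, column 1: row 1 has {C, D} and column 1 has {A, B, D, E}, leaving only F.
Row 1, column 2: row 1 has {C, D, F} and column 2 has {B, C, D, E}, leaving only A.
Row 1, column 5: row 1 has {A, C, D, F} and column 5 has {A, B, C, D, F}, leaving only E.
Row 1, column 4: row 1 has {A, C, D, E, F} and column 4 has {D, F}, leaving only B.
So row 1 reads: F A D B E C.

F A D B E C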